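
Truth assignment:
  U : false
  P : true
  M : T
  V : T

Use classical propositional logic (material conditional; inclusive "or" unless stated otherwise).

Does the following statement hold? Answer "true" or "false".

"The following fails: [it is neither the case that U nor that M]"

In symbols: ¬(U ↓ M)

U ↓ M = F ↓ T = F
¬(U ↓ M) = ¬F = T

true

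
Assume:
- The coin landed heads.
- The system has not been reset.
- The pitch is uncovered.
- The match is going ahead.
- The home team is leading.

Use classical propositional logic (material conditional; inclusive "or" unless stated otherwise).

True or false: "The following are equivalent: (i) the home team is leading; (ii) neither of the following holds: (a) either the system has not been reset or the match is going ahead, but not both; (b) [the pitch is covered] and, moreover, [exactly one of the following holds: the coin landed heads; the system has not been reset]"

True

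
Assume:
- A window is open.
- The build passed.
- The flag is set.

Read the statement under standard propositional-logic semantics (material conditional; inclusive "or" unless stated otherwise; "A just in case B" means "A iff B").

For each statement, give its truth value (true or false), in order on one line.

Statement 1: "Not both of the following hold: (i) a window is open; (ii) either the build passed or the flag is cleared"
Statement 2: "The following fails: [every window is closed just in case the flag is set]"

Statement 1 F / Statement 2 T

Let N = "a window is open" (T), V = "the build passed" (T), G = "the flag is set" (T).

Statement 1: Parsed as N nand (V | ~G)

~G = ~T = F
V | ~G = T | F = T
N nand (V | ~G) = T nand T = F
So Statement 1 is false.

Statement 2: Parsed as ~(~N <-> G)

~N = ~T = F
~N <-> G = F <-> T = F
~(~N <-> G) = ~F = T
Hence Statement 2 is true.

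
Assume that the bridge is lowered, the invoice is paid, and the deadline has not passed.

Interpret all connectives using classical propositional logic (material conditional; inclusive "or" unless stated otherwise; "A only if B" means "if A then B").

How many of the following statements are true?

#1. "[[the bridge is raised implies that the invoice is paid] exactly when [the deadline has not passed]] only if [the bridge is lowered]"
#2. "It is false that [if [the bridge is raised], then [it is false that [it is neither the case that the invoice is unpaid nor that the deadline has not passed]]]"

1

Let U = "the bridge is raised" (F), Q = "the invoice is paid" (T), L = "the deadline has passed" (F).

#1: Parsed as ((U -> Q) <-> ~L) -> ~U

U -> Q = F -> T = T
~L = ~F = T
(U -> Q) <-> ~L = T <-> T = T
~U = ~F = T
((U -> Q) <-> ~L) -> ~U = T -> T = T
Thus #1 is true.

#2: Formalization: ~(U -> ~(~Q nor ~L))

~Q = ~T = F
~L = ~F = T
~Q nor ~L = F nor T = F
~(~Q nor ~L) = ~F = T
U -> ~(~Q nor ~L) = F -> T = T
~(U -> ~(~Q nor ~L)) = ~T = F
Hence #2 is false.

True statements: 1 (#1).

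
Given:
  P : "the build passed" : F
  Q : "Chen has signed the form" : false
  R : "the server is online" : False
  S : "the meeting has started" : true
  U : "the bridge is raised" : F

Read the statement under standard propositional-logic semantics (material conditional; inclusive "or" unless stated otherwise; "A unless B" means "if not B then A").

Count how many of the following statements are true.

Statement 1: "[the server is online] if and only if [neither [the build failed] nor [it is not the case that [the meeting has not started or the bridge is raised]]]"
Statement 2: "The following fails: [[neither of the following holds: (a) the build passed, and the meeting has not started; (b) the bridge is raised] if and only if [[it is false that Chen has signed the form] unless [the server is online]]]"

1

Statement 1: Formalization: R iff (not P nor not (not S or U))

not P = not False = True
not S = not True = False
not S or U = False or False = False
not (not S or U) = not False = True
not P nor not (not S or U) = True nor True = False
R iff (not P nor not (not S or U)) = False iff False = True
Hence Statement 1 is true.

Statement 2: Formalization: not (((P and not S) nor U) iff (not Q or R))

not S = not True = False
P and not S = False and False = False
(P and not S) nor U = False nor False = True
not Q = not False = True
not Q or R = True or False = True
((P and not S) nor U) iff (not Q or R) = True iff True = True
not (((P and not S) nor U) iff (not Q or R)) = not True = False
So Statement 2 is false.

Count: 1.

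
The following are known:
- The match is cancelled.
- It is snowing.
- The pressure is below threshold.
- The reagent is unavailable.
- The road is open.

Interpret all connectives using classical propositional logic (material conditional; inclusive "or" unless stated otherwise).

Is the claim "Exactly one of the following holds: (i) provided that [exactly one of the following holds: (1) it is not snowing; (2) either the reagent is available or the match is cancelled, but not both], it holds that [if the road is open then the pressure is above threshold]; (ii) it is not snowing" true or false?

Let Q = "it is snowing" (T), S = "the reagent is available" (F), P = "the match is cancelled" (T), U = "the road is closed" (F), R = "the pressure is above threshold" (F).
In symbols: ((¬Q ⊕ (S ⊕ P)) → (¬U → R)) ⊕ ¬Q

¬Q = ¬T = F
S ⊕ P = F ⊕ T = T
¬Q ⊕ (S ⊕ P) = F ⊕ T = T
¬U = ¬F = T
¬U → R = T → F = F
(¬Q ⊕ (S ⊕ P)) → (¬U → R) = T → F = F
¬Q = ¬T = F
((¬Q ⊕ (S ⊕ P)) → (¬U → R)) ⊕ ¬Q = F ⊕ F = F

False.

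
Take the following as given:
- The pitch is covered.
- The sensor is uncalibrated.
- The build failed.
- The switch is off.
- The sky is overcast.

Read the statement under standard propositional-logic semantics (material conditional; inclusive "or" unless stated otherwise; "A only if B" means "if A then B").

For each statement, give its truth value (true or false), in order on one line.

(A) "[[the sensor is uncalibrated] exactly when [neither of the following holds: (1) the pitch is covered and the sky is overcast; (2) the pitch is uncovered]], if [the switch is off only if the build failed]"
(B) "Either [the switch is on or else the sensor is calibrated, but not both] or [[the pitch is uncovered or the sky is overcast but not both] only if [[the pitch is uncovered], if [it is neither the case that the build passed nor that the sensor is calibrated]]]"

(A) false / (B) false

Let S = "the switch is on" (False), R = "the build passed" (False), Q = "the sensor is calibrated" (False), P = "the pitch is covered" (True), U = "the sky is overcast" (True).

(A): In symbols: (not S -> not R) -> (not Q iff ((P and U) nor not P))

not S = not False = True
not R = not False = True
not S -> not R = True -> True = True
not Q = not False = True
P and U = True and True = True
not P = not True = False
(P and U) nor not P = True nor False = False
not Q iff ((P and U) nor not P) = True iff False = False
(not S -> not R) -> (not Q iff ((P and U) nor not P)) = True -> False = False
Thus (A) is false.

(B): This is (S xor Q) or ((not P xor U) -> ((R nor Q) -> not P)).

S xor Q = False xor False = False
not P = not True = False
not P xor U = False xor True = True
R nor Q = False nor False = True
not P = not True = False
(R nor Q) -> not P = True -> False = False
(not P xor U) -> ((R nor Q) -> not P) = True -> False = False
(S xor Q) or ((not P xor U) -> ((R nor Q) -> not P)) = False or False = False
Thus (B) is false.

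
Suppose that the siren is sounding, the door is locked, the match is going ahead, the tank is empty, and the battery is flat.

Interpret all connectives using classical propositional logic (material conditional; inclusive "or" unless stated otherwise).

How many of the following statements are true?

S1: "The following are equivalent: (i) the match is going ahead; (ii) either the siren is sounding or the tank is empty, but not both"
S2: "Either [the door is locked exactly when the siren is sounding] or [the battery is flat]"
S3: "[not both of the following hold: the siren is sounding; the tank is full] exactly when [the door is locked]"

2

Let S = "the match is cancelled" (False), U = "the siren is sounding" (True), D = "the tank is full" (False), P = "the door is locked" (True), L = "the battery is charged" (False).

S1: This is not S iff (U xor not D).

not S = not False = True
not D = not False = True
U xor not D = True xor True = False
not S iff (U xor not D) = True iff False = False
So S1 is false.

S2: In symbols: (P iff U) or not L

P iff U = True iff True = True
not L = not False = True
(P iff U) or not L = True or True = True
So S2 is true.

S3: Parsed as (U nand D) iff P

U nand D = True nand False = True
(U nand D) iff P = True iff True = True
Thus S3 is true.

True statements: 2.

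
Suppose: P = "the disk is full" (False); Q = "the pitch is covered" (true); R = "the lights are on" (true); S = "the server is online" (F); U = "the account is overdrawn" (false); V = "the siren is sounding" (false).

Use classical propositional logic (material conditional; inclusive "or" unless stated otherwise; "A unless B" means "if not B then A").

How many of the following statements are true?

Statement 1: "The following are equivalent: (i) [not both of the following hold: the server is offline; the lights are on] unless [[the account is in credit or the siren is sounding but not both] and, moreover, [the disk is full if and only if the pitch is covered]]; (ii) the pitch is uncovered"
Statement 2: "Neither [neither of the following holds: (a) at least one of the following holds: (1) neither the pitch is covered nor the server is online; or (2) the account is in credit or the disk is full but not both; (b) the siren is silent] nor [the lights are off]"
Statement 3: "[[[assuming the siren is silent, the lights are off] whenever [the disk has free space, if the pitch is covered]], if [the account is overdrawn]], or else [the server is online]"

Statement 1: Formalization: ((~S nand R) | ((~U xor V) & (P <-> Q))) <-> ~Q

~S = ~F = T
~S nand R = T nand T = F
~U = ~F = T
~U xor V = T xor F = T
P <-> Q = F <-> T = F
(~U xor V) & (P <-> Q) = T & F = F
(~S nand R) | ((~U xor V) & (P <-> Q)) = F | F = F
~Q = ~T = F
((~S nand R) | ((~U xor V) & (P <-> Q))) <-> ~Q = F <-> F = T
So Statement 1 is true.

Statement 2: This is (((Q nor S) | (~U xor P)) nor ~V) nor ~R.

Q nor S = T nor F = F
~U = ~F = T
~U xor P = T xor F = T
(Q nor S) | (~U xor P) = F | T = T
~V = ~F = T
((Q nor S) | (~U xor P)) nor ~V = T nor T = F
~R = ~T = F
(((Q nor S) | (~U xor P)) nor ~V) nor ~R = F nor F = T
Thus Statement 2 is true.

Statement 3: Formalization: (U -> ((Q -> ~P) -> (~V -> ~R))) | S

~P = ~F = T
Q -> ~P = T -> T = T
~V = ~F = T
~R = ~T = F
~V -> ~R = T -> F = F
(Q -> ~P) -> (~V -> ~R) = T -> F = F
U -> ((Q -> ~P) -> (~V -> ~R)) = F -> F = T
(U -> ((Q -> ~P) -> (~V -> ~R))) | S = T | F = T
Thus Statement 3 is true.

3 of the 3 statements are true.

3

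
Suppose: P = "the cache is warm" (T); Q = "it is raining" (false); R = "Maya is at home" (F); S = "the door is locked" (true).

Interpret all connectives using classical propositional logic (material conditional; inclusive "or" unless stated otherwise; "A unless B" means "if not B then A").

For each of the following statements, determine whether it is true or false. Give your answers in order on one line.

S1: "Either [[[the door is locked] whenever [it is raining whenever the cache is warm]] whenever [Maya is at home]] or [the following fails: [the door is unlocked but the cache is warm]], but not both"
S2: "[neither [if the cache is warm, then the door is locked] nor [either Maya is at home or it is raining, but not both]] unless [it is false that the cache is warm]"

S1 F; S2 F

S1: Formalization: (R -> ((P -> Q) -> S)) xor not (not S and P)

P -> Q = True -> False = False
(P -> Q) -> S = False -> True = True
R -> ((P -> Q) -> S) = False -> True = True
not S = not True = False
not S and P = False and True = False
not (not S and P) = not False = True
(R -> ((P -> Q) -> S)) xor not (not S and P) = True xor True = False
Thus S1 is false.

S2: Parsed as ((P -> S) nor (R xor Q)) or not P

P -> S = True -> True = True
R xor Q = False xor False = False
(P -> S) nor (R xor Q) = True nor False = False
not P = not True = False
((P -> S) nor (R xor Q)) or not P = False or False = False
Hence S2 is false.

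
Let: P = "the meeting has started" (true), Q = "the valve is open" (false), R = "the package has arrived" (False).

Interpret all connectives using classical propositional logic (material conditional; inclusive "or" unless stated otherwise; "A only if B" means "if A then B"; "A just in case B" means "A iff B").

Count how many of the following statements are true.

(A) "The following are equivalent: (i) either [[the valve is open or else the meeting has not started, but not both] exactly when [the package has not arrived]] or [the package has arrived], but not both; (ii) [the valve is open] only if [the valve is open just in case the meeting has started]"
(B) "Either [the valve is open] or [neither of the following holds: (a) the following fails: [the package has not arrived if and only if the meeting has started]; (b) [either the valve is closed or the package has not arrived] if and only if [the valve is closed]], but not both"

(A): In symbols: (((Q xor ~P) <-> ~R) xor R) <-> (Q -> (Q <-> P))

~P = ~T = F
Q xor ~P = F xor F = F
~R = ~F = T
(Q xor ~P) <-> ~R = F <-> T = F
((Q xor ~P) <-> ~R) xor R = F xor F = F
Q <-> P = F <-> T = F
Q -> (Q <-> P) = F -> F = T
(((Q xor ~P) <-> ~R) xor R) <-> (Q -> (Q <-> P)) = F <-> T = F
Hence (A) is false.

(B): Formalization: Q xor (~(~R <-> P) nor ((~Q | ~R) <-> ~Q))

~R = ~F = T
~R <-> P = T <-> T = T
~(~R <-> P) = ~T = F
~Q = ~F = T
~R = ~F = T
~Q | ~R = T | T = T
~Q = ~F = T
(~Q | ~R) <-> ~Q = T <-> T = T
~(~R <-> P) nor ((~Q | ~R) <-> ~Q) = F nor T = F
Q xor (~(~R <-> P) nor ((~Q | ~R) <-> ~Q)) = F xor F = F
Hence (B) is false.

Count: 0.

0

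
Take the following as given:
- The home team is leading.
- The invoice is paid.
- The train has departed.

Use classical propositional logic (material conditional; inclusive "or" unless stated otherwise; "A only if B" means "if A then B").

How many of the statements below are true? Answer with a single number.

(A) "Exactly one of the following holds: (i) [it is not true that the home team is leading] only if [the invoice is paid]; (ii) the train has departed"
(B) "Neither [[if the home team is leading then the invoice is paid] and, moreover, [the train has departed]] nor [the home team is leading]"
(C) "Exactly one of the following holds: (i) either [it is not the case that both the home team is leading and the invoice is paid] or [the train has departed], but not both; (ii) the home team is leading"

0

Let P = "the home team is leading" (T), Q = "the invoice is paid" (T), R = "the train has departed" (T).

(A): Formalization: (~P -> Q) xor R

~P = ~T = F
~P -> Q = F -> T = T
(~P -> Q) xor R = T xor T = F
Thus (A) is false.

(B): Formalization: ((P -> Q) & R) nor P

P -> Q = T -> T = T
(P -> Q) & R = T & T = T
((P -> Q) & R) nor P = T nor T = F
Hence (B) is false.

(C): Parsed as ((P nand Q) xor R) xor P

P nand Q = T nand T = F
(P nand Q) xor R = F xor T = T
((P nand Q) xor R) xor P = T xor T = F
Thus (C) is false.

0 of the 3 statements are true (none).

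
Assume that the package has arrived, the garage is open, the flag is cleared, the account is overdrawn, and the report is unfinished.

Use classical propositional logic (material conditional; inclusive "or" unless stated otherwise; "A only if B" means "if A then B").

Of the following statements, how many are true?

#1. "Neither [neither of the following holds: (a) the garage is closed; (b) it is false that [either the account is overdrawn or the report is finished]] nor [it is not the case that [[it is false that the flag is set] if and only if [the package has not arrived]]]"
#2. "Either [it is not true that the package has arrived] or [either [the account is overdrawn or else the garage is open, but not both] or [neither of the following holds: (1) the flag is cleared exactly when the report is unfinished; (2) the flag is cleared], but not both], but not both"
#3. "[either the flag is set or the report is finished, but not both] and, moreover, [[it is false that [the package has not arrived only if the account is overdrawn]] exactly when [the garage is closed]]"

Let Q = "the garage is closed" (F), S = "the account is overdrawn" (T), U = "the report is finished" (F), R = "the flag is set" (F), P = "the package has arrived" (T).

#1: Parsed as (Q ↓ ¬(S ∨ U)) ↓ ¬(¬R ↔ ¬P)

S ∨ U = T ∨ F = T
¬(S ∨ U) = ¬T = F
Q ↓ ¬(S ∨ U) = F ↓ F = T
¬R = ¬F = T
¬P = ¬T = F
¬R ↔ ¬P = T ↔ F = F
¬(¬R ↔ ¬P) = ¬F = T
(Q ↓ ¬(S ∨ U)) ↓ ¬(¬R ↔ ¬P) = T ↓ T = F
So #1 is false.

#2: This is ¬P ⊕ ((S ⊕ ¬Q) ⊕ ((¬R ↔ ¬U) ↓ ¬R)).

¬P = ¬T = F
¬Q = ¬F = T
S ⊕ ¬Q = T ⊕ T = F
¬R = ¬F = T
¬U = ¬F = T
¬R ↔ ¬U = T ↔ T = T
¬R = ¬F = T
(¬R ↔ ¬U) ↓ ¬R = T ↓ T = F
(S ⊕ ¬Q) ⊕ ((¬R ↔ ¬U) ↓ ¬R) = F ⊕ F = F
¬P ⊕ ((S ⊕ ¬Q) ⊕ ((¬R ↔ ¬U) ↓ ¬R)) = F ⊕ F = F
So #2 is false.

#3: Parsed as (R ⊕ U) ∧ (¬(¬P → S) ↔ Q)

R ⊕ U = F ⊕ F = F
¬P = ¬T = F
¬P → S = F → T = T
¬(¬P → S) = ¬T = F
¬(¬P → S) ↔ Q = F ↔ F = T
(R ⊕ U) ∧ (¬(¬P → S) ↔ Q) = F ∧ T = F
So #3 is false.

Count: 0.

0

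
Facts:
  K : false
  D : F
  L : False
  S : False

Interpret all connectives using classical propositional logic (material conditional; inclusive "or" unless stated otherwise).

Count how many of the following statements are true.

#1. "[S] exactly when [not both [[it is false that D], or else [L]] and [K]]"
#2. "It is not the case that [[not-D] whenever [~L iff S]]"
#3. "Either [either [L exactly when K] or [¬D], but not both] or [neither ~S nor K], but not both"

0

#1: This is S <-> ((~D | L) nand K).

~D = ~F = T
~D | L = T | F = T
(~D | L) nand K = T nand F = T
S <-> ((~D | L) nand K) = F <-> T = F
Hence #1 is false.

#2: In symbols: ~((~L <-> S) -> ~D)

~L = ~F = T
~L <-> S = T <-> F = F
~D = ~F = T
(~L <-> S) -> ~D = F -> T = T
~((~L <-> S) -> ~D) = ~T = F
Thus #2 is false.

#3: In symbols: ((L <-> K) xor ~D) xor (~S nor K)

L <-> K = F <-> F = T
~D = ~F = T
(L <-> K) xor ~D = T xor T = F
~S = ~F = T
~S nor K = T nor F = F
((L <-> K) xor ~D) xor (~S nor K) = F xor F = F
So #3 is false.

0 of the 3 statements are true (none).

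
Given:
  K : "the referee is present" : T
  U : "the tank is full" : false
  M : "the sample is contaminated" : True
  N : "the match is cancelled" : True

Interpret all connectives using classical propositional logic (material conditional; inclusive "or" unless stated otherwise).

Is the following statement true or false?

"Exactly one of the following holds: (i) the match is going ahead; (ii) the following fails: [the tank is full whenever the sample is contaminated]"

Formalization: ¬N ⊕ ¬(M → U)

¬N = ¬T = F
M → U = T → F = F
¬(M → U) = ¬F = T
¬N ⊕ ¬(M → U) = F ⊕ T = T

True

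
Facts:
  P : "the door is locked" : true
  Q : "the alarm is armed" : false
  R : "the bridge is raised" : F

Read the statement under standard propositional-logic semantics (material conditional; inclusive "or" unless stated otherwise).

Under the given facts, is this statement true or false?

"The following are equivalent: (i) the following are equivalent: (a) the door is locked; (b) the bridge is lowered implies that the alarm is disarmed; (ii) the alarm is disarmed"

Values: P=T, R=F, Q=F.
Formalization: (P <-> (~R -> ~Q)) <-> ~Q

~R = ~F = T
~Q = ~F = T
~R -> ~Q = T -> T = T
P <-> (~R -> ~Q) = T <-> T = T
~Q = ~F = T
(P <-> (~R -> ~Q)) <-> ~Q = T <-> T = T

true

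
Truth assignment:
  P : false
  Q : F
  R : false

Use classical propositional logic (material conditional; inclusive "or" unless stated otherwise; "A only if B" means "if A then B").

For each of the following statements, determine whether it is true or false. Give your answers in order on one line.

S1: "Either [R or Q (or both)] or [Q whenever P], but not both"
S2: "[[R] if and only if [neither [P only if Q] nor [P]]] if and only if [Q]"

S1 T / S2 F

S1: Parsed as (R ∨ Q) ⊕ (P → Q)

R ∨ Q = F ∨ F = F
P → Q = F → F = T
(R ∨ Q) ⊕ (P → Q) = F ⊕ T = T
So S1 is true.

S2: In symbols: (R ↔ ((P → Q) ↓ P)) ↔ Q

P → Q = F → F = T
(P → Q) ↓ P = T ↓ F = F
R ↔ ((P → Q) ↓ P) = F ↔ F = T
(R ↔ ((P → Q) ↓ P)) ↔ Q = T ↔ F = F
So S2 is false.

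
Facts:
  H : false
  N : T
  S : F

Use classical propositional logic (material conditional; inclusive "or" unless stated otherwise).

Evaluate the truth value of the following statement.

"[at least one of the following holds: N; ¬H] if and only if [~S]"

In symbols: (N | ~H) <-> ~S

~H = ~F = T
N | ~H = T | T = T
~S = ~F = T
(N | ~H) <-> ~S = T <-> T = T

true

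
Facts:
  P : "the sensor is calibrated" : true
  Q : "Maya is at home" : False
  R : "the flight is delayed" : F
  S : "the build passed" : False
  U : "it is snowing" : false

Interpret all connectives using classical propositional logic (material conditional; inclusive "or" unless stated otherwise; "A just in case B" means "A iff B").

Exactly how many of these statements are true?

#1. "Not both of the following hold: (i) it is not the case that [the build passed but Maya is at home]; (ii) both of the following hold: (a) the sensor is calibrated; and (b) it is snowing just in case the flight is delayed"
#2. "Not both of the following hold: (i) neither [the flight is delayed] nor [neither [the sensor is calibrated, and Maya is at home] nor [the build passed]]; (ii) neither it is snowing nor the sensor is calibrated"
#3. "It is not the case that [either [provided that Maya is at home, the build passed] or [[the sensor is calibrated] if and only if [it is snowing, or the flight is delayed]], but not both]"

1

#1: Formalization: not (S and Q) nand (P and (U iff R))

S and Q = False and False = False
not (S and Q) = not False = True
U iff R = False iff False = True
P and (U iff R) = True and True = True
not (S and Q) nand (P and (U iff R)) = True nand True = False
Thus #1 is false.

#2: In symbols: (R nor ((P and Q) nor S)) nand (U nor P)

P and Q = True and False = False
(P and Q) nor S = False nor False = True
R nor ((P and Q) nor S) = False nor True = False
U nor P = False nor True = False
(R nor ((P and Q) nor S)) nand (U nor P) = False nand False = True
So #2 is true.

#3: This is not ((Q -> S) xor (P iff (U or R))).

Q -> S = False -> False = True
U or R = False or False = False
P iff (U or R) = True iff False = False
(Q -> S) xor (P iff (U or R)) = True xor False = True
not ((Q -> S) xor (P iff (U or R))) = not True = False
Hence #3 is false.

Count: 1.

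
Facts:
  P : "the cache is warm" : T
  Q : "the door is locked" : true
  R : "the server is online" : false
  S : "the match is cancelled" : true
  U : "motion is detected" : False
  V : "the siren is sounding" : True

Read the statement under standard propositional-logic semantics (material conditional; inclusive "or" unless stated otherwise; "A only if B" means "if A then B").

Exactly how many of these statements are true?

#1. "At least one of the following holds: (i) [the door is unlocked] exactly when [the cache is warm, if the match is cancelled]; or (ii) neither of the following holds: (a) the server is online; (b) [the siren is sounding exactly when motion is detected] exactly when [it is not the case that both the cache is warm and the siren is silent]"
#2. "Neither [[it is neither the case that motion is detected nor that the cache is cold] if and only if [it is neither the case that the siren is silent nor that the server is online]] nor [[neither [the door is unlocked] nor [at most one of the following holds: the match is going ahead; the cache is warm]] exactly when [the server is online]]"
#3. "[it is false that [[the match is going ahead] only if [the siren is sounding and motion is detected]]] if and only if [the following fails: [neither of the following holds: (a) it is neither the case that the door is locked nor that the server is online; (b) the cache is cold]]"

2

#1: Formalization: (~Q <-> (S -> P)) | (R nor ((V <-> U) <-> (P nand ~V)))

~Q = ~T = F
S -> P = T -> T = T
~Q <-> (S -> P) = F <-> T = F
V <-> U = T <-> F = F
~V = ~T = F
P nand ~V = T nand F = T
(V <-> U) <-> (P nand ~V) = F <-> T = F
R nor ((V <-> U) <-> (P nand ~V)) = F nor F = T
(~Q <-> (S -> P)) | (R nor ((V <-> U) <-> (P nand ~V))) = F | T = T
Hence #1 is true.

#2: This is ((U nor ~P) <-> (~V nor R)) nor ((~Q nor (~S nand P)) <-> R).

~P = ~T = F
U nor ~P = F nor F = T
~V = ~T = F
~V nor R = F nor F = T
(U nor ~P) <-> (~V nor R) = T <-> T = T
~Q = ~T = F
~S = ~T = F
~S nand P = F nand T = T
~Q nor (~S nand P) = F nor T = F
(~Q nor (~S nand P)) <-> R = F <-> F = T
((U nor ~P) <-> (~V nor R)) nor ((~Q nor (~S nand P)) <-> R) = T nor T = F
Hence #2 is false.

#3: This is ~(~S -> (V & U)) <-> ~((Q nor R) nor ~P).

~S = ~T = F
V & U = T & F = F
~S -> (V & U) = F -> F = T
~(~S -> (V & U)) = ~T = F
Q nor R = T nor F = F
~P = ~T = F
(Q nor R) nor ~P = F nor F = T
~((Q nor R) nor ~P) = ~T = F
~(~S -> (V & U)) <-> ~((Q nor R) nor ~P) = F <-> F = T
So #3 is true.

2 of the 3 statements are true.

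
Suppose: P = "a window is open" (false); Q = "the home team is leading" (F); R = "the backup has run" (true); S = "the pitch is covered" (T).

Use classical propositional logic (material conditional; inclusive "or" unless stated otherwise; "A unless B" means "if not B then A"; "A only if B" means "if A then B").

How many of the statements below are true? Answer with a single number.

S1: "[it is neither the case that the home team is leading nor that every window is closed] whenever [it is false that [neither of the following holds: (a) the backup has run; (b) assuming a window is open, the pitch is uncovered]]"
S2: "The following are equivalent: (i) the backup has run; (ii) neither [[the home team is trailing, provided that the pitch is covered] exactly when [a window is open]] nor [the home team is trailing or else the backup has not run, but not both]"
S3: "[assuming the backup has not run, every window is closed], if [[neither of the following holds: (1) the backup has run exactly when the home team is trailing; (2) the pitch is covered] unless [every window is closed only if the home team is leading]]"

1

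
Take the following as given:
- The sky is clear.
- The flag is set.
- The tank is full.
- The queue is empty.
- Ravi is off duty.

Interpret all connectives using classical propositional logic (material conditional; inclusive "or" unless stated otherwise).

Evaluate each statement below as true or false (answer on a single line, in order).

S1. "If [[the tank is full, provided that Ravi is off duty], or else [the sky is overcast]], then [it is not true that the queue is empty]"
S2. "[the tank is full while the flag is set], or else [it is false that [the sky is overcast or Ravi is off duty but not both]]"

S1 F / S2 T

Let N = "Ravi is on call" (F), W = "the tank is full" (T), R = "the sky is overcast" (F), V = "the queue is empty" (T), P = "the flag is set" (T).

S1: In symbols: ((¬N → W) ∨ R) → ¬V

¬N = ¬F = T
¬N → W = T → T = T
(¬N → W) ∨ R = T ∨ F = T
¬V = ¬T = F
((¬N → W) ∨ R) → ¬V = T → F = F
So S1 is false.

S2: Parsed as (W ∧ P) ∨ ¬(R ⊕ ¬N)

W ∧ P = T ∧ T = T
¬N = ¬F = T
R ⊕ ¬N = F ⊕ T = T
¬(R ⊕ ¬N) = ¬T = F
(W ∧ P) ∨ ¬(R ⊕ ¬N) = T ∨ F = T
Thus S2 is true.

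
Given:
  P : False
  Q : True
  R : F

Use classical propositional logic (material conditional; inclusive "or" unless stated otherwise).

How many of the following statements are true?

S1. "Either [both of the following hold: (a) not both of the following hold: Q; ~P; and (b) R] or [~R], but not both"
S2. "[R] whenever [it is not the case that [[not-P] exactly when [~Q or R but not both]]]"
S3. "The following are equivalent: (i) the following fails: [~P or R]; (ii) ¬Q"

S1: Formalization: ((Q ↑ ¬P) ∧ R) ⊕ ¬R

¬P = ¬F = T
Q ↑ ¬P = T ↑ T = F
(Q ↑ ¬P) ∧ R = F ∧ F = F
¬R = ¬F = T
((Q ↑ ¬P) ∧ R) ⊕ ¬R = F ⊕ T = T
Thus S1 is true.

S2: Parsed as ¬(¬P ↔ (¬Q ⊕ R)) → R

¬P = ¬F = T
¬Q = ¬T = F
¬Q ⊕ R = F ⊕ F = F
¬P ↔ (¬Q ⊕ R) = T ↔ F = F
¬(¬P ↔ (¬Q ⊕ R)) = ¬F = T
¬(¬P ↔ (¬Q ⊕ R)) → R = T → F = F
Hence S2 is false.

S3: Formalization: ¬(¬P ∨ R) ↔ ¬Q

¬P = ¬F = T
¬P ∨ R = T ∨ F = T
¬(¬P ∨ R) = ¬T = F
¬Q = ¬T = F
¬(¬P ∨ R) ↔ ¬Q = F ↔ F = T
So S3 is true.

True statements: 2.

2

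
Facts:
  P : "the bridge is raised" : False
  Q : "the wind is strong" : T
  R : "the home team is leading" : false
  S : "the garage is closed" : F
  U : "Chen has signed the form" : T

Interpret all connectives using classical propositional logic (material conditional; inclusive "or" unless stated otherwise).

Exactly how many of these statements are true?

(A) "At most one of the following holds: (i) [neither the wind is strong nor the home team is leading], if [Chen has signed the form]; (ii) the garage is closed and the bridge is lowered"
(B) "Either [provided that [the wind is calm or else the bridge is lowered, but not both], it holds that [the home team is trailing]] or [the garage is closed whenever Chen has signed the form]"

2

(A): This is (U -> (Q nor R)) nand (S & ~P).

Q nor R = T nor F = F
U -> (Q nor R) = T -> F = F
~P = ~F = T
S & ~P = F & T = F
(U -> (Q nor R)) nand (S & ~P) = F nand F = T
Hence (A) is true.

(B): In symbols: ((~Q xor ~P) -> ~R) | (U -> S)

~Q = ~T = F
~P = ~F = T
~Q xor ~P = F xor T = T
~R = ~F = T
(~Q xor ~P) -> ~R = T -> T = T
U -> S = T -> F = F
((~Q xor ~P) -> ~R) | (U -> S) = T | F = T
Thus (B) is true.

Count: 2.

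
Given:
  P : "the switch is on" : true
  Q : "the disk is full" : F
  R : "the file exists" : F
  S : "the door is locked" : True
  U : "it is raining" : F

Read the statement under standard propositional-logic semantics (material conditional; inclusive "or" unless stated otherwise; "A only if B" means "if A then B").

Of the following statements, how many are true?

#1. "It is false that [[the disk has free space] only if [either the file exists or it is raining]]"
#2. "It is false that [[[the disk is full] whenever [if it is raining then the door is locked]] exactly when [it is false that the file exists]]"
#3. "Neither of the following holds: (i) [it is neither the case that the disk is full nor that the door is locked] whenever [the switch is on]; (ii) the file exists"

#1: Formalization: ~(~Q -> (R | U))

~Q = ~F = T
R | U = F | F = F
~Q -> (R | U) = T -> F = F
~(~Q -> (R | U)) = ~F = T
So #1 is true.

#2: In symbols: ~(((U -> S) -> Q) <-> ~R)

U -> S = F -> T = T
(U -> S) -> Q = T -> F = F
~R = ~F = T
((U -> S) -> Q) <-> ~R = F <-> T = F
~(((U -> S) -> Q) <-> ~R) = ~F = T
Hence #2 is true.

#3: This is (P -> (Q nor S)) nor R.

Q nor S = F nor T = F
P -> (Q nor S) = T -> F = F
(P -> (Q nor S)) nor R = F nor F = T
Thus #3 is true.

3 of the 3 statements are true (#1, #2, #3).

3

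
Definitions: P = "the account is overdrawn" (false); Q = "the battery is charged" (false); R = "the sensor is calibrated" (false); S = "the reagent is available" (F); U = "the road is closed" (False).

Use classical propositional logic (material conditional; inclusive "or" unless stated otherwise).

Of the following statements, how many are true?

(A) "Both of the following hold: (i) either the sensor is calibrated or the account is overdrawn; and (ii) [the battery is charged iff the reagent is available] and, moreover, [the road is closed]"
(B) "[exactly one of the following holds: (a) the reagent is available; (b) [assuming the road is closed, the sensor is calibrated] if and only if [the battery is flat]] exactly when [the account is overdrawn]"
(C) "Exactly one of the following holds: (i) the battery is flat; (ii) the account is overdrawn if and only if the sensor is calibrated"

0

(A): Parsed as (R or P) and ((Q iff S) and U)

R or P = False or False = False
Q iff S = False iff False = True
(Q iff S) and U = True and False = False
(R or P) and ((Q iff S) and U) = False and False = False
Hence (A) is false.

(B): Formalization: (S xor ((U -> R) iff not Q)) iff P

U -> R = False -> False = True
not Q = not False = True
(U -> R) iff not Q = True iff True = True
S xor ((U -> R) iff not Q) = False xor True = True
(S xor ((U -> R) iff not Q)) iff P = True iff False = False
Thus (B) is false.

(C): Formalization: not Q xor (P iff R)

not Q = not False = True
P iff R = False iff False = True
not Q xor (P iff R) = True xor True = False
Hence (C) is false.

0 of the 3 statements are true (none).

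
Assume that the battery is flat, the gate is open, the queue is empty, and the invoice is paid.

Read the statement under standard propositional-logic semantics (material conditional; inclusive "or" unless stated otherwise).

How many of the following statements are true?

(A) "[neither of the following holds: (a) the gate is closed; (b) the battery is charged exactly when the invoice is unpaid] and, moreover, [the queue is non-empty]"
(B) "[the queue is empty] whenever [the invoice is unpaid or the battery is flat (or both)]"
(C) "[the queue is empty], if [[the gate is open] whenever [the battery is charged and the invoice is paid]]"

2

Let M = "the gate is open" (True), R = "the battery is charged" (False), V = "the invoice is paid" (True), S = "the queue is empty" (True).

(A): Parsed as (not M nor (R iff not V)) and not S

not M = not True = False
not V = not True = False
R iff not V = False iff False = True
not M nor (R iff not V) = False nor True = False
not S = not True = False
(not M nor (R iff not V)) and not S = False and False = False
So (A) is false.

(B): Formalization: (not V or not R) -> S

not V = not True = False
not R = not False = True
not V or not R = False or True = True
(not V or not R) -> S = True -> True = True
So (B) is true.

(C): In symbols: ((R and V) -> M) -> S

R and V = False and True = False
(R and V) -> M = False -> True = True
((R and V) -> M) -> S = True -> True = True
Thus (C) is true.

Count: 2.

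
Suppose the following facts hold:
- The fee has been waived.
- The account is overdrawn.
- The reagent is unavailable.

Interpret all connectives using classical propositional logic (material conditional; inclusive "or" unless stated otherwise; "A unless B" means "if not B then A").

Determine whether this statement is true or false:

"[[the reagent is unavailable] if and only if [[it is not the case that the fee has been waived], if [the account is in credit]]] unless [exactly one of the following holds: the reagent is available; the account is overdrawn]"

Let U = "the reagent is available" (F), Q = "the account is overdrawn" (T), M = "the fee has been waived" (T).
This is (¬U ↔ (¬Q → ¬M)) ∨ (U ⊕ Q).

¬U = ¬F = T
¬Q = ¬T = F
¬M = ¬T = F
¬Q → ¬M = F → F = T
¬U ↔ (¬Q → ¬M) = T ↔ T = T
U ⊕ Q = F ⊕ T = T
(¬U ↔ (¬Q → ¬M)) ∨ (U ⊕ Q) = T ∨ T = T

True.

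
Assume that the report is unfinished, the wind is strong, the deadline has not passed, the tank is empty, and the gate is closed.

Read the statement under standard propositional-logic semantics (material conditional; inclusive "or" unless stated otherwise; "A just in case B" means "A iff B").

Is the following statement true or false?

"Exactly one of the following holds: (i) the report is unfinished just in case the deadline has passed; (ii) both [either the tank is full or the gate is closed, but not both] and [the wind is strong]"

True

Let N = "the report is finished" (F), S = "the deadline has passed" (F), H = "the tank is full" (F), R = "the gate is open" (F), P = "the wind is strong" (T).
In symbols: (¬N ↔ S) ⊕ ((H ⊕ ¬R) ∧ P)

¬N = ¬F = T
¬N ↔ S = T ↔ F = F
¬R = ¬F = T
H ⊕ ¬R = F ⊕ T = T
(H ⊕ ¬R) ∧ P = T ∧ T = T
(¬N ↔ S) ⊕ ((H ⊕ ¬R) ∧ P) = F ⊕ T = T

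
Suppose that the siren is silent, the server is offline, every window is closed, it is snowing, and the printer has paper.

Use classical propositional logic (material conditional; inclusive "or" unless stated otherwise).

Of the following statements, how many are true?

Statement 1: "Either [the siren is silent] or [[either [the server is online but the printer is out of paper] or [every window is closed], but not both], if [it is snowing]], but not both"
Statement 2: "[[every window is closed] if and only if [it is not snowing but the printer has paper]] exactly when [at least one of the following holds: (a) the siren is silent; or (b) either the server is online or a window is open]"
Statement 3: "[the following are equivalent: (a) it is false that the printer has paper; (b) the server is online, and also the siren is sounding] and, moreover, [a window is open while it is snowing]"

Let L = "the siren is sounding" (False), D = "it is snowing" (True), N = "the server is online" (False), P = "the printer has paper" (True), U = "a window is open" (False).

Statement 1: This is not L xor (D -> ((N and not P) xor not U)).

not L = not False = True
not P = not True = False
N and not P = False and False = False
not U = not False = True
(N and not P) xor not U = False xor True = True
D -> ((N and not P) xor not U) = True -> True = True
not L xor (D -> ((N and not P) xor not U)) = True xor True = False
Thus Statement 1 is false.

Statement 2: Parsed as (not U iff (not D and P)) iff (not L or (N or U))

not U = not False = True
not D = not True = False
not D and P = False and True = False
not U iff (not D and P) = True iff False = False
not L = not False = True
N or U = False or False = False
not L or (N or U) = True or False = True
(not U iff (not D and P)) iff (not L or (N or U)) = False iff True = False
So Statement 2 is false.

Statement 3: Formalization: (not P iff (N and L)) and (U and D)

not P = not True = False
N and L = False and False = False
not P iff (N and L) = False iff False = True
U and D = False and True = False
(not P iff (N and L)) and (U and D) = True and False = False
Hence Statement 3 is false.

Count: 0.

0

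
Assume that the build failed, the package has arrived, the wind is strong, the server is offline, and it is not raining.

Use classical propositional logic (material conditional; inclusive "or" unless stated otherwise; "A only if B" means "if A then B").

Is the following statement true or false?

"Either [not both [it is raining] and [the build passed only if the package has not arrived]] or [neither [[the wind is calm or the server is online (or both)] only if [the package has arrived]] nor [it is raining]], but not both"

True.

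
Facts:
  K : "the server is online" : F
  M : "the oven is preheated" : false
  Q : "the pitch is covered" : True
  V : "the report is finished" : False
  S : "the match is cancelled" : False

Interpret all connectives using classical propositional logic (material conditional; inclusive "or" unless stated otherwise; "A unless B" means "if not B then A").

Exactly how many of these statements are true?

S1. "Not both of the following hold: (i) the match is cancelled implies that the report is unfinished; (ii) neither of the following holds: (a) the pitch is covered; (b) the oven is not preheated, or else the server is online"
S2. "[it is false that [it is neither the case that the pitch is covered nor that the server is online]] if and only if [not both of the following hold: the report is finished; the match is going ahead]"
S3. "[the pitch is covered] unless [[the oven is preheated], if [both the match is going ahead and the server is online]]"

3

S1: In symbols: (S -> not V) nand (Q nor (not M or K))

not V = not False = True
S -> not V = False -> True = True
not M = not False = True
not M or K = True or False = True
Q nor (not M or K) = True nor True = False
(S -> not V) nand (Q nor (not M or K)) = True nand False = True
So S1 is true.

S2: Parsed as not (Q nor K) iff (V nand not S)

Q nor K = True nor False = False
not (Q nor K) = not False = True
not S = not False = True
V nand not S = False nand True = True
not (Q nor K) iff (V nand not S) = True iff True = True
Hence S2 is true.

S3: Parsed as Q or ((not S and K) -> M)

not S = not False = True
not S and K = True and False = False
(not S and K) -> M = False -> False = True
Q or ((not S and K) -> M) = True or True = True
Thus S3 is true.

True statements: 3.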